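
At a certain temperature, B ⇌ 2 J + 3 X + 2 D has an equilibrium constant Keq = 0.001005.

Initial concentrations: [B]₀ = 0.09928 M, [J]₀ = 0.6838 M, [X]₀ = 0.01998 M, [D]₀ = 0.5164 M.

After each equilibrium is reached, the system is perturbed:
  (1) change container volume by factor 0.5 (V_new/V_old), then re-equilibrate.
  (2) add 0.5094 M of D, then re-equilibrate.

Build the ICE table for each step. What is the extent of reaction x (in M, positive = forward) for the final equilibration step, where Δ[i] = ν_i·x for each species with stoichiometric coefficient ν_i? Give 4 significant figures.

x = -0.003447 M

Q₀ = 1.0017e-05 vs Keq = 0.001005 ⇒ Q<K, forward
Step 1:
                  B         J         X         D
  init      0.09928    0.6838   0.01998    0.5164
  Δ        -0.01971   0.03941   0.05912   0.03941
  eq        0.07957    0.7232    0.0791    0.5558
  solve Keq expr → x = 0.01971; check Q = 0.001005
Then change container volume by factor 0.5 (V_new/V_old).
Step 2:
                  B         J         X         D
  init       0.1591     1.446    0.1582     1.112
  Δ         0.03738  -0.07477   -0.1122  -0.07477
  eq         0.1965     1.372   0.04605     1.037
  solve Keq expr → x = -0.03738; check Q = 0.001005
Then add 0.5094 M of D.
Step 3:
                  B         J         X         D
  init       0.1965     1.372   0.04605     1.546
  Δ        0.003447 -0.006893  -0.01034 -0.006893
  eq            0.2     1.365   0.03571     1.539
  solve Keq expr → x = -0.003447; check Q = 0.001005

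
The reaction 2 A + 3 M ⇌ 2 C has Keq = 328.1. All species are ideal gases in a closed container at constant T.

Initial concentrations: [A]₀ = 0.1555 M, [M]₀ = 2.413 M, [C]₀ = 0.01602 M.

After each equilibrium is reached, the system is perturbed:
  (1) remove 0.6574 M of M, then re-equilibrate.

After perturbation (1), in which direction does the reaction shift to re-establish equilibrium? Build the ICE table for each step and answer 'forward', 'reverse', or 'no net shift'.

Q₀ = 7.5543e-04 vs Keq = 328.1 ⇒ Q<K, forward
Step 1:
                    A           M           C
  I            0.1555       2.413     0.01602
  C           -0.1526     -0.2289      0.1526
  E          0.002884       2.184      0.1686
  solve Keq expr → x = 0.07631; check Q = 328.1
Then remove 0.6574 M of M.
Step 2:
                    A           M           C
  I          0.002884       1.527      0.1686
  C          0.001979    0.002969   -0.001979
  E          0.004863        1.53      0.1667
  solve Keq expr → x = -9.8950e-04; check Q = 328.1

Direction: reverse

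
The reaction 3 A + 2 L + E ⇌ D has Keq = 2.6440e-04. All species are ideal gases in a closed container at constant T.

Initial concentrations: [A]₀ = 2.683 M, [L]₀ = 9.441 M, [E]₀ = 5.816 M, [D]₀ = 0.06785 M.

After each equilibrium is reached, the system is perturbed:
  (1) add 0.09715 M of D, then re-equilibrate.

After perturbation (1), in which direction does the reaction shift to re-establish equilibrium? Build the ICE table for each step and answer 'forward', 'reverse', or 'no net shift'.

Q₀ = 6.7768e-06 vs Keq = 2.6440e-04 ⇒ Q<K, forward
Step 1:
                   A          L          E          D
  I            2.683      9.441      5.816    0.06785
  C           -1.099    -0.7327    -0.3664     0.3664
  E            1.584      8.708       5.45     0.4342
  solve Keq expr → x = 0.3664; check Q = 2.6440e-04
Then add 0.09715 M of D.
Step 2:
                   A          L          E          D
  I            1.584      8.708       5.45     0.5314
  C          0.07459    0.04973    0.02486   -0.02486
  E            1.659      8.758      5.475     0.5065
  solve Keq expr → x = -0.02486; check Q = 2.6440e-04

Direction: reverse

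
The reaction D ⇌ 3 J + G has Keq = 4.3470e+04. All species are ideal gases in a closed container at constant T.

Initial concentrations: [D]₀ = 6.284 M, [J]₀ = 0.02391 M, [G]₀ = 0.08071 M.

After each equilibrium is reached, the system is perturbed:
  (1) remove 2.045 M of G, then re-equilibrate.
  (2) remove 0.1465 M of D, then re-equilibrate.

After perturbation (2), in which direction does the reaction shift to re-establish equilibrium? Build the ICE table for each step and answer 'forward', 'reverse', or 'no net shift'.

Direction: reverse

Q₀ = 1.7556e-07 vs Keq = 4.3470e+04 ⇒ Q<K, forward
Step 1:
                    D           J           G
  init          6.284     0.02391     0.08071
  Δ            -5.643       16.93       5.643
  eq           0.6414       16.95       5.723
  solve Keq expr → x = 5.643; check Q = 4.3470e+04
Then remove 2.045 M of G.
Step 2:
                    D           J           G
  init         0.6414       16.95       3.678
  Δ             -0.17        0.51        0.17
  eq           0.4714       17.46       3.848
  solve Keq expr → x = 0.17; check Q = 4.3470e+04
Then remove 0.1465 M of D.
Step 3:
                    D           J           G
  init         0.3249       17.46       3.848
  Δ            0.1082     -0.3245     -0.1082
  eq            0.433       17.14        3.74
  solve Keq expr → x = -0.1082; check Q = 4.3470e+04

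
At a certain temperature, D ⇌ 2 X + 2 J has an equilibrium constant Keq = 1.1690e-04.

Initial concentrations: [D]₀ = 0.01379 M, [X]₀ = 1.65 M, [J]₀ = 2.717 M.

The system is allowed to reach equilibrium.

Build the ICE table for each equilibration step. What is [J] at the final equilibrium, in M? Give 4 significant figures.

[J]_eq = 1.076 M

Q₀ = 1457 vs Keq = 1.1690e-04 ⇒ Q>K, reverse
Step 1:
                  D         X         J
  I         0.01379      1.65     2.717
  C          0.8204    -1.641    -1.641
  E          0.8342  0.009176     1.076
  solve Keq expr → x = -0.8204; check Q = 1.1690e-04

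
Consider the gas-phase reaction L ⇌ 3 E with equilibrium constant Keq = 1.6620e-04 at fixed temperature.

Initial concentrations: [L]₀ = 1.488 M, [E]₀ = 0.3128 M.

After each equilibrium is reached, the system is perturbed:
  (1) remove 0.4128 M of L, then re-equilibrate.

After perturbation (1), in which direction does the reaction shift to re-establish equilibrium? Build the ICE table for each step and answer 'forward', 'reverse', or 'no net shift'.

Q₀ = 0.02057 vs Keq = 1.6620e-04 ⇒ Q>K, reverse
Step 1:
                  L         E
  init        1.488    0.3128
  Δ         0.08296   -0.2489
  eq          1.571   0.06391
  solve Keq expr → x = -0.08296; check Q = 1.6620e-04
Then remove 0.4128 M of L.
Step 2:
                  L         E
  init        1.158   0.06391
  Δ        0.002047 -0.006142
  eq           1.16   0.05777
  solve Keq expr → x = -0.002047; check Q = 1.6620e-04

Direction: reverse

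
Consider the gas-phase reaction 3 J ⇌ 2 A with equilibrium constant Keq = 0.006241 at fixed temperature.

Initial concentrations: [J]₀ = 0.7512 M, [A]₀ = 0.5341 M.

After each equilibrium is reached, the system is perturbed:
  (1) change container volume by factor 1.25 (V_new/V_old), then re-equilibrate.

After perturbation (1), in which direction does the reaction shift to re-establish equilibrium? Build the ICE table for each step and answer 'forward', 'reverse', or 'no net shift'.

Direction: reverse

Q₀ = 0.6729 vs Keq = 0.006241 ⇒ Q>K, reverse
Step 1:
                  J         A
  I          0.7512    0.5341
  C          0.6124   -0.4083
  E           1.364    0.1258
  solve Keq expr → x = -0.2041; check Q = 0.006241
Then change container volume by factor 1.25 (V_new/V_old).
Step 2:
                  J         A
  I           1.091    0.1006
  C         0.01344 -0.008957
  E           1.104   0.09168
  solve Keq expr → x = -0.004478; check Q = 0.006241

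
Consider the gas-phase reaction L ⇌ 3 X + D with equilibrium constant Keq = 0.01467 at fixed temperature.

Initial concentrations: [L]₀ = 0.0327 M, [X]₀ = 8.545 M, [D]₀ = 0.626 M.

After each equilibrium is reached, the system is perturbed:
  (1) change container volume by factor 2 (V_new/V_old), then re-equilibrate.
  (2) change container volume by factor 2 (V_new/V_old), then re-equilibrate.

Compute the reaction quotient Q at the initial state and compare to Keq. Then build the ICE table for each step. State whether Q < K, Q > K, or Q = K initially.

Q₀ = 1.1944e+04 vs Keq = 0.01467 ⇒ Q>K, reverse
Step 1:
                  L         X         D
  init       0.0327     8.545     0.626
  Δ           0.626    -1.878    -0.626
  eq         0.6587     6.667 3.2605e-05
  solve Keq expr → x = -0.626; check Q = 0.01467
Then change container volume by factor 2 (V_new/V_old).
Step 2:
                  L         X         D
  init       0.3293     3.334 1.6303e-05
  Δ       -1.1403e-04 3.4210e-04 1.1403e-04
  eq         0.3292     3.334 1.3034e-04
  solve Keq expr → x = 1.1403e-04; check Q = 0.01467
Then change container volume by factor 2 (V_new/V_old).
Step 3:
                  L         X         D
  init       0.1646     1.667 6.5168e-05
  Δ       -4.5347e-04   0.00136 4.5347e-04
  eq         0.1642     1.668 5.1863e-04
  solve Keq expr → x = 4.5347e-04; check Q = 0.01467

Q₀ = 1.1944e+04; Q > K (proceeds reverse)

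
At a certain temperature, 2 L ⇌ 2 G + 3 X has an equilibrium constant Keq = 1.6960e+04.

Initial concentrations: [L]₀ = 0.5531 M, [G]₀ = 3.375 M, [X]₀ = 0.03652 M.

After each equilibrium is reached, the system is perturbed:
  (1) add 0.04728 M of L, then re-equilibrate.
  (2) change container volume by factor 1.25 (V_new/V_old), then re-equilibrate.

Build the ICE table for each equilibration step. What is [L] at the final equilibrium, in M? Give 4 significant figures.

[L]_eq = 0.01507 M

Q₀ = 0.001814 vs Keq = 1.6960e+04 ⇒ Q<K, forward
Step 1:
                   L          G          X
  Initial     0.5531      3.375    0.03652
  Change     -0.5303     0.5303     0.7955
  Equil      0.02276      3.905      0.832
  solve Keq expr → x = 0.2652; check Q = 1.6960e+04
Then add 0.04728 M of L.
Step 2:
                   L          G          X
  Initial    0.07004      3.905      0.832
  Change    -0.04422    0.04422    0.06632
  Equil      0.02582       3.95     0.8984
  solve Keq expr → x = 0.02211; check Q = 1.6960e+04
Then change container volume by factor 1.25 (V_new/V_old).
Step 3:
                   L          G          X
  Initial    0.02066       3.16     0.7187
  Change    -0.00559    0.00559   0.008386
  Equil      0.01507      3.165     0.7271
  solve Keq expr → x = 0.002795; check Q = 1.6960e+04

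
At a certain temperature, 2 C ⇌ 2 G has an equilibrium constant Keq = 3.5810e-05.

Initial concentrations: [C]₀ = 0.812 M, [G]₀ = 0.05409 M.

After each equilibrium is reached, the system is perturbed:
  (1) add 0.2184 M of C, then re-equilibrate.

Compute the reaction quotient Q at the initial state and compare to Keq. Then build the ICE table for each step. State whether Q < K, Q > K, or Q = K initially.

Q₀ = 0.004437 vs Keq = 3.5810e-05 ⇒ Q>K, reverse
Step 1:
                  C         G
  init        0.812   0.05409
  Δ         0.04894  -0.04894
  eq         0.8609  0.005152
  solve Keq expr → x = -0.02447; check Q = 3.5810e-05
Then add 0.2184 M of C.
Step 2:
                  C         G
  init        1.079  0.005152
  Δ       -0.001299  0.001299
  eq          1.078  0.006451
  solve Keq expr → x = 6.4958e-04; check Q = 3.5810e-05

Q₀ = 0.004437; Q > K (proceeds reverse)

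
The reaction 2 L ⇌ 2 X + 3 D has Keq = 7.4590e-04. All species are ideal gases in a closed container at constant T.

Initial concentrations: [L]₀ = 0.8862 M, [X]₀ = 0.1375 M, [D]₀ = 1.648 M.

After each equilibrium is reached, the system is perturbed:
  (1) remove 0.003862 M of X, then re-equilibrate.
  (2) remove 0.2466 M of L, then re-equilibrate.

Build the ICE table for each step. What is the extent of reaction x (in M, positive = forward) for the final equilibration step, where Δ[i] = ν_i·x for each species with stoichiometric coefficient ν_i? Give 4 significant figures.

x = -0.001827 M

Q₀ = 0.1077 vs Keq = 7.4590e-04 ⇒ Q>K, reverse
Step 1:
                   L          X          D
  init        0.8862     0.1375      1.648
  Δ            0.122     -0.122     -0.183
  eq           1.008    0.01553      1.465
  solve Keq expr → x = -0.06099; check Q = 7.4590e-04
Then remove 0.003862 M of X.
Step 2:
                   L          X          D
  init         1.008    0.01167      1.465
  Δ        -0.003717   0.003717   0.005575
  eq           1.004    0.01538      1.471
  solve Keq expr → x = 0.001858; check Q = 7.4590e-04
Then remove 0.2466 M of L.
Step 3:
                   L          X          D
  init        0.7579    0.01538      1.471
  Δ         0.003655  -0.003655  -0.005482
  eq          0.7615    0.01173      1.465
  solve Keq expr → x = -0.001827; check Q = 7.4590e-04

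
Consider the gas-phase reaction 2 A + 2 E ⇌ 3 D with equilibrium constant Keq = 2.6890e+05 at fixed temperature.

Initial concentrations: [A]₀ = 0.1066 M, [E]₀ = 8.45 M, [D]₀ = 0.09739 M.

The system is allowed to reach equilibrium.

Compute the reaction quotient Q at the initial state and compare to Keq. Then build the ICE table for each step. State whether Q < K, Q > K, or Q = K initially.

Q₀ = 0.001138; Q < K (proceeds forward)

Q₀ = 0.001138 vs Keq = 2.6890e+05 ⇒ Q<K, forward
Step 1:
                   A          E          D
  init        0.1066       8.45    0.09739
  Δ          -0.1066    -0.1066     0.1599
  eq      3.0156e-05      8.343     0.2572
  solve Keq expr → x = 0.05328; check Q = 2.6890e+05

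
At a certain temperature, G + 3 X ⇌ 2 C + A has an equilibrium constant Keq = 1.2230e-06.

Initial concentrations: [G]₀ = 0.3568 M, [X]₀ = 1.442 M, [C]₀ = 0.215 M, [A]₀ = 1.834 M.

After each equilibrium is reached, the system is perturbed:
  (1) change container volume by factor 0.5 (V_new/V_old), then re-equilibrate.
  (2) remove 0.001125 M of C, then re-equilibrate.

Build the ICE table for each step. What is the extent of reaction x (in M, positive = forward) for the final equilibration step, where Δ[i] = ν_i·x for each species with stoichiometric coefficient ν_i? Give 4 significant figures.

Q₀ = 0.07924 vs Keq = 1.2230e-06 ⇒ Q>K, reverse
Step 1:
                    G           X           C           A
  Initial      0.3568       1.442       0.215       1.834
  Change       0.1068      0.3205     -0.2137     -0.1068
  Equil        0.4636       1.762    0.001341       1.727
  solve Keq expr → x = -0.1068; check Q = 1.2230e-06
Then change container volume by factor 0.5 (V_new/V_old).
Step 2:
                    G           X           C           A
  Initial      0.9273       3.525    0.002681       3.454
  Change  -5.5327e-04    -0.00166    0.001107  5.5327e-04
  Equil        0.9267       3.523    0.003788       3.455
  solve Keq expr → x = 5.5327e-04; check Q = 1.2230e-06
Then remove 0.001125 M of C.
Step 3:
                    G           X           C           A
  Initial      0.9267       3.523    0.002663       3.455
  Change  -5.6042e-04   -0.001681    0.001121  5.6042e-04
  Equil        0.9261       3.522    0.003784       3.455
  solve Keq expr → x = 5.6042e-04; check Q = 1.2230e-06

x = 5.6042e-04 M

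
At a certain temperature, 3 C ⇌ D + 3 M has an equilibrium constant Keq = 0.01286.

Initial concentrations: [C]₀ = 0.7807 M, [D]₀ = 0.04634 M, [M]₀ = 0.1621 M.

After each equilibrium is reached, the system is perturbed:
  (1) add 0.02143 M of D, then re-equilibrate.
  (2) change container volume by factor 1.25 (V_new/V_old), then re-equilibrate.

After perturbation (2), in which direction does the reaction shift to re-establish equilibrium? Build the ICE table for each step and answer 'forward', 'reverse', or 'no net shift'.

Q₀ = 4.1481e-04 vs Keq = 0.01286 ⇒ Q<K, forward
Step 1:
                   C          D          M
  Initial     0.7807    0.04634     0.1621
  Change     -0.1555    0.05182     0.1555
  Equil       0.6252    0.09816     0.3176
  solve Keq expr → x = 0.05182; check Q = 0.01286
Then add 0.02143 M of D.
Step 2:
                   C          D          M
  Initial     0.6252     0.1196     0.3176
  Change     0.01147  -0.003825   -0.01147
  Equil       0.6367     0.1158     0.3061
  solve Keq expr → x = -0.003825; check Q = 0.01286
Then change container volume by factor 1.25 (V_new/V_old).
Step 3:
                   C          D          M
  Initial     0.5094    0.09261     0.2449
  Change    -0.01039   0.003462    0.01039
  Equil        0.499    0.09607     0.2553
  solve Keq expr → x = 0.003462; check Q = 0.01286

Direction: forward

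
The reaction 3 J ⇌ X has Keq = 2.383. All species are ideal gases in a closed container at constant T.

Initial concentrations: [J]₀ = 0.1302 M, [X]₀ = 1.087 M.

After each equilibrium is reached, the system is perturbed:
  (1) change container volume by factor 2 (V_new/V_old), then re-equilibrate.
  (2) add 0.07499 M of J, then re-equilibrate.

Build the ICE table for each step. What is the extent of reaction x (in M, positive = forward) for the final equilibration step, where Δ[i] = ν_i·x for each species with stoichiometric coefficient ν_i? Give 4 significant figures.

Q₀ = 492.5 vs Keq = 2.383 ⇒ Q>K, reverse
Step 1:
                  J         X
  Initial    0.1302     1.087
  Change       0.59   -0.1967
  Equil      0.7202    0.8903
  solve Keq expr → x = -0.1967; check Q = 2.383
Then change container volume by factor 2 (V_new/V_old).
Step 2:
                  J         X
  Initial    0.3601    0.4452
  Change      0.184  -0.06133
  Equil      0.5441    0.3838
  solve Keq expr → x = -0.06133; check Q = 2.383
Then add 0.07499 M of J.
Step 3:
                  J         X
  Initial    0.6191    0.3838
  Change   -0.06495   0.02165
  Equil      0.5541    0.4055
  solve Keq expr → x = 0.02165; check Q = 2.383

x = 0.02165 M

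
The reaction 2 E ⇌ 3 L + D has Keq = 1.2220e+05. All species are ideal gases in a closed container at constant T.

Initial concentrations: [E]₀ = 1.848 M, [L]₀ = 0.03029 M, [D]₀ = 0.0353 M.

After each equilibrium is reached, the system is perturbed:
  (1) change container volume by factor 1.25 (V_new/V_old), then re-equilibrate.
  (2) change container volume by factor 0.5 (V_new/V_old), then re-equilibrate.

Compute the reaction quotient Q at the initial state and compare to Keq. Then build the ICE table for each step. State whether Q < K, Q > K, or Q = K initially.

Q₀ = 2.8726e-07; Q < K (proceeds forward)

Q₀ = 2.8726e-07 vs Keq = 1.2220e+05 ⇒ Q<K, forward
Step 1:
                   E          L          D
  Initial      1.848    0.03029     0.0353
  Change      -1.835      2.753     0.9175
  Equil      0.01296      2.783     0.9528
  solve Keq expr → x = 0.9175; check Q = 1.2220e+05
Then change container volume by factor 1.25 (V_new/V_old).
Step 2:
                   E          L          D
  Initial    0.01037      2.226     0.7623
  Change   -0.002051   0.003077   0.001026
  Equil     0.008319      2.229     0.7633
  solve Keq expr → x = 0.001026; check Q = 1.2220e+05
Then change container volume by factor 0.5 (V_new/V_old).
Step 3:
                   E          L          D
  Initial    0.01664      4.459      1.527
  Change     0.01628   -0.02442  -0.008139
  Equil      0.03292      4.434      1.518
  solve Keq expr → x = -0.008139; check Q = 1.2220e+05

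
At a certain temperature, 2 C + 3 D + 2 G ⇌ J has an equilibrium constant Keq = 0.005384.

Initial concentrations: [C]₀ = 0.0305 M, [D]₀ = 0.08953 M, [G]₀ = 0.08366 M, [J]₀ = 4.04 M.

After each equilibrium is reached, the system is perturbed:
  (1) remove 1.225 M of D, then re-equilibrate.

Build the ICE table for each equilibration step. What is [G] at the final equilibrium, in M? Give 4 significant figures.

[G]_eq = 2.474 M

Q₀ = 8.6465e+08 vs Keq = 0.005384 ⇒ Q>K, reverse
Step 1:
                    C           D           G           J
  init         0.0305     0.08953     0.08366        4.04
  Δ             2.019       3.028       2.019      -1.009
  eq            2.049       3.118       2.103       3.031
  solve Keq expr → x = -1.009; check Q = 0.005384
Then remove 1.225 M of D.
Step 2:
                    C           D           G           J
  init          2.049       1.893       2.103       3.031
  Δ            0.3718      0.5577      0.3718     -0.1859
  eq            2.421       2.451       2.474       2.845
  solve Keq expr → x = -0.1859; check Q = 0.005384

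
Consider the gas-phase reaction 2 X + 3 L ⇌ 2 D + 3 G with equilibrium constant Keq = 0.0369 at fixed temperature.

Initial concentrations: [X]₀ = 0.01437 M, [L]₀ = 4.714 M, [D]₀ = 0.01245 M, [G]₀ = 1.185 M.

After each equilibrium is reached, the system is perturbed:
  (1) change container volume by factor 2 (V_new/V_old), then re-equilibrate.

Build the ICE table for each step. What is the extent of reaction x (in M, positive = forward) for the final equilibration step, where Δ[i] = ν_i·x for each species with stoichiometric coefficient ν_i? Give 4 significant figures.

Q₀ = 0.01192 vs Keq = 0.0369 ⇒ Q<K, forward
Step 1:
                   X          L          D          G
  init       0.01437      4.714    0.01245      1.185
  Δ        -0.003688  -0.005533   0.003688   0.005533
  eq         0.01068      4.708    0.01614      1.191
  solve Keq expr → x = 0.001844; check Q = 0.0369
Then change container volume by factor 2 (V_new/V_old).
Step 2:
                   X          L          D          G
  init      0.005341      2.354   0.008069     0.5953
  Δ                0          0          0          0
  eq        0.005341      2.354   0.008069     0.5953
  solve Keq expr → x = 0; check Q = 0.0369

x = 0 M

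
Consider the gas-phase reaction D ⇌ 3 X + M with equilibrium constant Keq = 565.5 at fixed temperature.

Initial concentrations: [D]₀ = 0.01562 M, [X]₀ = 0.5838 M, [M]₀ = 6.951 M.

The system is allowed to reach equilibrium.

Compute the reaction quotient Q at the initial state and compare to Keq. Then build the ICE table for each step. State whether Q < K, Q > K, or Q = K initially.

Q₀ = 88.54 vs Keq = 565.5 ⇒ Q<K, forward
Step 1:
                  D         X         M
  Initial   0.01562    0.5838     6.951
  Change   -0.01266   0.03798   0.01266
  Equil     0.00296    0.6218     6.964
  solve Keq expr → x = 0.01266; check Q = 565.5

Q₀ = 88.54; Q < K (proceeds forward)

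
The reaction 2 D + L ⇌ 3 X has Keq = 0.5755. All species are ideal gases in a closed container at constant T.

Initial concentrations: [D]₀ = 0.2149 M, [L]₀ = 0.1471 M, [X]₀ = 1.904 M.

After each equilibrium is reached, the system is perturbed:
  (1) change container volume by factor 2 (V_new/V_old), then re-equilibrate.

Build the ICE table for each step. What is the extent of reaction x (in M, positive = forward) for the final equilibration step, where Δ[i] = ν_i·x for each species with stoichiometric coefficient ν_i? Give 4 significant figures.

x = 0 M

Q₀ = 1016 vs Keq = 0.5755 ⇒ Q>K, reverse
Step 1:
                  D         L         X
  I          0.2149    0.1471     1.904
  C          0.8078    0.4039    -1.212
  E           1.023     0.551    0.6922
  solve Keq expr → x = -0.4039; check Q = 0.5755
Then change container volume by factor 2 (V_new/V_old).
Step 2:
                  D         L         X
  I          0.5114    0.2755    0.3461
  C               0         0         0
  E          0.5114    0.2755    0.3461
  solve Keq expr → x = 0; check Q = 0.5755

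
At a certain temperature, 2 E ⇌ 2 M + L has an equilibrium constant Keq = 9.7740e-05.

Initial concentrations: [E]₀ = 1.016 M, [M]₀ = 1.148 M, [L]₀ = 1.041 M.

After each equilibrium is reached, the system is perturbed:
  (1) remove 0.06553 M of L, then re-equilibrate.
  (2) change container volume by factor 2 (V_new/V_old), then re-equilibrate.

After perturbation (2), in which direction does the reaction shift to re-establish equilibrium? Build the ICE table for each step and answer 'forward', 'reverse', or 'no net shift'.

Q₀ = 1.329 vs Keq = 9.7740e-05 ⇒ Q>K, reverse
Step 1:
                  E         M         L
  init        1.016     1.148     1.041
  Δ           1.118    -1.118   -0.5588
  eq          2.134   0.03038    0.4822
  solve Keq expr → x = -0.5588; check Q = 9.7740e-05
Then remove 0.06553 M of L.
Step 2:
                  E         M         L
  init        2.134   0.03038    0.4167
  Δ       -0.002224  0.002224  0.001112
  eq          2.131    0.0326    0.4178
  solve Keq expr → x = 0.001112; check Q = 9.7740e-05
Then change container volume by factor 2 (V_new/V_old).
Step 3:
                  E         M         L
  init        1.066    0.0163    0.2089
  Δ       -0.006438  0.006438  0.003219
  eq          1.059   0.02274    0.2121
  solve Keq expr → x = 0.003219; check Q = 9.7740e-05

Direction: forward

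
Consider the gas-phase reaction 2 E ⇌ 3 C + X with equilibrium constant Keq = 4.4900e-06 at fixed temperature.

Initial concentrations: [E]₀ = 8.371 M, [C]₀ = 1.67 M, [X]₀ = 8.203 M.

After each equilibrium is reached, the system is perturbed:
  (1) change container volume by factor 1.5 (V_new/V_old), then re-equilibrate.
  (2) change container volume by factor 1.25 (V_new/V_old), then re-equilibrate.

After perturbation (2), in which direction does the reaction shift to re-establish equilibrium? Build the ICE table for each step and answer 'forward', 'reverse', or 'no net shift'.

Direction: forward

Q₀ = 0.5452 vs Keq = 4.4900e-06 ⇒ Q>K, reverse
Step 1:
                   E          C          X
  I            8.371       1.67      8.203
  C            1.088     -1.633    -0.5442
  E            9.459    0.03743      7.659
  solve Keq expr → x = -0.5442; check Q = 4.4900e-06
Then change container volume by factor 1.5 (V_new/V_old).
Step 2:
                   E          C          X
  I            6.306    0.02496      5.106
  C        -0.005148   0.007722   0.002574
  E            6.301    0.03268      5.108
  solve Keq expr → x = 0.002574; check Q = 4.4900e-06
Then change container volume by factor 1.25 (V_new/V_old).
Step 3:
                   E          C          X
  I            5.041    0.02614      4.087
  C        -0.002786   0.004179   0.001393
  E            5.038    0.03032      4.088
  solve Keq expr → x = 0.001393; check Q = 4.4900e-06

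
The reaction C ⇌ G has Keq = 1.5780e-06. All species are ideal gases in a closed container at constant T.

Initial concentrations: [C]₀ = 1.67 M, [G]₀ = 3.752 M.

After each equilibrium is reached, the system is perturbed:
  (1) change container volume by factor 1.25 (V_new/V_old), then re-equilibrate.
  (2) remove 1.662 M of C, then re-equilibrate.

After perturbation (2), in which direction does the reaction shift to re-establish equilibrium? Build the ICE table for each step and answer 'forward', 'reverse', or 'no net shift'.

Q₀ = 2.247 vs Keq = 1.5780e-06 ⇒ Q>K, reverse
Step 1:
                  C         G
  I            1.67     3.752
  C           3.752    -3.752
  E           5.422 8.5559e-06
  solve Keq expr → x = -3.752; check Q = 1.5780e-06
Then change container volume by factor 1.25 (V_new/V_old).
Step 2:
                  C         G
  I           4.338 6.8447e-06
  C               0         0
  E           4.338 6.8447e-06
  solve Keq expr → x = 0; check Q = 1.5780e-06
Then remove 1.662 M of C.
Step 3:
                  C         G
  I           2.676 6.8447e-06
  C       2.6226e-06 -2.6226e-06
  E           2.676 4.2221e-06
  solve Keq expr → x = -2.6226e-06; check Q = 1.5780e-06

Direction: reverse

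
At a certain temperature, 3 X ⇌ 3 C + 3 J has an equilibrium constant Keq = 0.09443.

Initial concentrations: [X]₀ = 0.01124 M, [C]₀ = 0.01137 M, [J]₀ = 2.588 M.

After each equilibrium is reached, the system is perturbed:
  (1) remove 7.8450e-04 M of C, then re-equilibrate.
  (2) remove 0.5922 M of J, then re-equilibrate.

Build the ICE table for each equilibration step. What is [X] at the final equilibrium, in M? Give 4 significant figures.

[X]_eq = 0.01776 M

Q₀ = 17.94 vs Keq = 0.09443 ⇒ Q>K, reverse
Step 1:
                  X         C         J
  I         0.01124   0.01137     2.588
  C        0.007978 -0.007978 -0.007978
  E         0.01922  0.003392      2.58
  solve Keq expr → x = -0.002659; check Q = 0.09443
Then remove 7.8450e-04 M of C.
Step 2:
                  X         C         J
  I         0.01922  0.002607      2.58
  C       -6.6609e-04 6.6609e-04 6.6609e-04
  E         0.01855  0.003274     2.581
  solve Keq expr → x = 2.2203e-04; check Q = 0.09443
Then remove 0.5922 M of J.
Step 3:
                  X         C         J
  I         0.01855  0.003274     1.988
  C       -7.9194e-04 7.9194e-04 7.9194e-04
  E         0.01776  0.004066     1.989
  solve Keq expr → x = 2.6398e-04; check Q = 0.09443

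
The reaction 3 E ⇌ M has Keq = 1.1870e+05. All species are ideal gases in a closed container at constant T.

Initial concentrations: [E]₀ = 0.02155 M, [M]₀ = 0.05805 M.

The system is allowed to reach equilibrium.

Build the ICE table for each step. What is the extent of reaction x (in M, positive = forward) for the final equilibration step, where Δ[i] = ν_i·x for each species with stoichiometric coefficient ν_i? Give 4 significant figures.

x = 0.004491 M

Q₀ = 5800 vs Keq = 1.1870e+05 ⇒ Q<K, forward
Step 1:
                  E         M
  init      0.02155   0.05805
  Δ        -0.01347  0.004491
  eq       0.008077   0.06254
  solve Keq expr → x = 0.004491; check Q = 1.1870e+05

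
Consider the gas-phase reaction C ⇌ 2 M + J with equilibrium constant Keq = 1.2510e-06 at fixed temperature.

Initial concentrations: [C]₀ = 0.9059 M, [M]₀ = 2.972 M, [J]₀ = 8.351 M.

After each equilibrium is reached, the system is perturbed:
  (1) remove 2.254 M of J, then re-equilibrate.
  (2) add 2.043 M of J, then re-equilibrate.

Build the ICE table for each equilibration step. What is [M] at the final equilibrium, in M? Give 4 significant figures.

Q₀ = 81.42 vs Keq = 1.2510e-06 ⇒ Q>K, reverse
Step 1:
                  C         M         J
  I          0.9059     2.972     8.351
  C           1.486    -2.971    -1.486
  E           2.392 6.6015e-04     6.865
  solve Keq expr → x = -1.486; check Q = 1.2510e-06
Then remove 2.254 M of J.
Step 2:
                  C         M         J
  I           2.392 6.6015e-04     4.611
  C       -7.2660e-05 1.4532e-04 7.2660e-05
  E           2.391 8.0547e-04     4.611
  solve Keq expr → x = 7.2660e-05; check Q = 1.2510e-06
Then add 2.043 M of J.
Step 3:
                  C         M         J
  I           2.391 8.0547e-04     6.654
  C       6.7469e-05 -1.3494e-04 -6.7469e-05
  E           2.392 6.7053e-04     6.654
  solve Keq expr → x = -6.7469e-05; check Q = 1.2510e-06

[M]_eq = 6.7053e-04 M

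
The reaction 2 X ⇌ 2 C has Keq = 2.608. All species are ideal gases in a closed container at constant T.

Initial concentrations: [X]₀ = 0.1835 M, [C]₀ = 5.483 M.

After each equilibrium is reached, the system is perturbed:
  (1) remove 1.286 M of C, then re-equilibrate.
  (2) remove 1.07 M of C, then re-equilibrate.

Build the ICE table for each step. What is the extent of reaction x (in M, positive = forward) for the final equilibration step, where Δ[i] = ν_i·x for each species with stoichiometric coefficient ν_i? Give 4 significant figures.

x = 0.2046 M

Q₀ = 892.8 vs Keq = 2.608 ⇒ Q>K, reverse
Step 1:
                  X         C
  I          0.1835     5.483
  C           1.983    -1.983
  E           2.167       3.5
  solve Keq expr → x = -0.9917; check Q = 2.608
Then remove 1.286 M of C.
Step 2:
                  X         C
  I           2.167     2.214
  C         -0.4918    0.4918
  E           1.675     2.705
  solve Keq expr → x = 0.2459; check Q = 2.608
Then remove 1.07 M of C.
Step 3:
                  X         C
  I           1.675     1.635
  C         -0.4092    0.4092
  E           1.266     2.045
  solve Keq expr → x = 0.2046; check Q = 2.608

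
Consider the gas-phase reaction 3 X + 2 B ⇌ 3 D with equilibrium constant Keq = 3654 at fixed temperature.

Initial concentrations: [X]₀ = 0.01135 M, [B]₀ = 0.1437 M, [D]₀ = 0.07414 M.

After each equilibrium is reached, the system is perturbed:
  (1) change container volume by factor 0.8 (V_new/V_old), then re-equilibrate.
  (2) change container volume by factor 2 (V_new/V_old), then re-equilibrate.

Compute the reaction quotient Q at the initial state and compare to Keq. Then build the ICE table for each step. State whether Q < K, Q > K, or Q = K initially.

Q₀ = 1.3498e+04; Q > K (proceeds reverse)

Q₀ = 1.3498e+04 vs Keq = 3654 ⇒ Q>K, reverse
Step 1:
                   X          B          D
  init       0.01135     0.1437    0.07414
  Δ         0.004816    0.00321  -0.004816
  eq         0.01617     0.1469    0.06932
  solve Keq expr → x = -0.001605; check Q = 3654
Then change container volume by factor 0.8 (V_new/V_old).
Step 2:
                   X          B          D
  init       0.02021     0.1836    0.08666
  Δ        -0.002244  -0.001496   0.002244
  eq         0.01796     0.1821     0.0889
  solve Keq expr → x = 7.4814e-04; check Q = 3654
Then change container volume by factor 2 (V_new/V_old).
Step 3:
                   X          B          D
  init      0.008981    0.09107    0.04445
  Δ         0.003815   0.002543  -0.003815
  eq          0.0128    0.09361    0.04063
  solve Keq expr → x = -0.001272; check Q = 3654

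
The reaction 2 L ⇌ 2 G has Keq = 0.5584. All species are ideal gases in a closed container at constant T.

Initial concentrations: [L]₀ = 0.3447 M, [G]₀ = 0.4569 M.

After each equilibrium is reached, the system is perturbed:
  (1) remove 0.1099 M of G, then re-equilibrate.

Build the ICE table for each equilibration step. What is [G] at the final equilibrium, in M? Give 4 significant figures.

Q₀ = 1.757 vs Keq = 0.5584 ⇒ Q>K, reverse
Step 1:
                   L          G
  Initial     0.3447     0.4569
  Change      0.1141    -0.1141
  Equil       0.4588     0.3428
  solve Keq expr → x = -0.05704; check Q = 0.5584
Then remove 0.1099 M of G.
Step 2:
                   L          G
  Initial     0.4588     0.2329
  Change     -0.0629     0.0629
  Equil       0.3959     0.2958
  solve Keq expr → x = 0.03145; check Q = 0.5584

[G]_eq = 0.2958 M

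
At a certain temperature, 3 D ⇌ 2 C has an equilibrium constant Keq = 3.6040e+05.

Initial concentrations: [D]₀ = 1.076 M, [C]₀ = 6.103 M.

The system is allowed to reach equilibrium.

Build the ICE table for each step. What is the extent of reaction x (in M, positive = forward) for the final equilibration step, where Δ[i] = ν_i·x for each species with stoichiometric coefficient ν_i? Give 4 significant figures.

Q₀ = 29.9 vs Keq = 3.6040e+05 ⇒ Q<K, forward
Step 1:
                  D         C
  init        1.076     6.103
  Δ          -1.026    0.6838
  eq        0.05037     6.787
  solve Keq expr → x = 0.3419; check Q = 3.6040e+05

x = 0.3419 M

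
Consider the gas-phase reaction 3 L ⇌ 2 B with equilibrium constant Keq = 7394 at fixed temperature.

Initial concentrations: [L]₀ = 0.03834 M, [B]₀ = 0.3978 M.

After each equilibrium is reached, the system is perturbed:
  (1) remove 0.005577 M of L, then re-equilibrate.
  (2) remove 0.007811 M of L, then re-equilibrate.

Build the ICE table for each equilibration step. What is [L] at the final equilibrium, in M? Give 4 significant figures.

Q₀ = 2808 vs Keq = 7394 ⇒ Q<K, forward
Step 1:
                  L         B
  init      0.03834    0.3978
  Δ        -0.01026  0.006839
  eq        0.02808    0.4046
  solve Keq expr → x = 0.00342; check Q = 7394
Then remove 0.005577 M of L.
Step 2:
                  L         B
  init       0.0225    0.4046
  Δ         0.00541 -0.003607
  eq        0.02791     0.401
  solve Keq expr → x = -0.001803; check Q = 7394
Then remove 0.007811 M of L.
Step 3:
                  L         B
  init       0.0201     0.401
  Δ        0.007576 -0.005051
  eq        0.02768     0.396
  solve Keq expr → x = -0.002525; check Q = 7394

[L]_eq = 0.02768 M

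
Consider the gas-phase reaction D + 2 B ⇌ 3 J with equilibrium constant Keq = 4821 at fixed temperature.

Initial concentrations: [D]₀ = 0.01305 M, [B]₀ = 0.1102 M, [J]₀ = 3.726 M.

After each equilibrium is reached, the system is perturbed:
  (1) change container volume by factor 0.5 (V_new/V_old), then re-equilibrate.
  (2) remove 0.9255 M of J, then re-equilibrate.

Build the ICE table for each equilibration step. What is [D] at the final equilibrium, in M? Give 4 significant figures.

[D]_eq = 0.1745 M

Q₀ = 3.2640e+05 vs Keq = 4821 ⇒ Q>K, reverse
Step 1:
                    D           B           J
  I           0.01305      0.1102       3.726
  C           0.08948       0.179     -0.2685
  E            0.1025      0.2892       3.458
  solve Keq expr → x = -0.08948; check Q = 4821
Then change container volume by factor 0.5 (V_new/V_old).
Step 2:
                    D           B           J
  I            0.2051      0.5783       6.915
  C                 0           0           0
  E            0.2051      0.5783       6.915
  solve Keq expr → x = 0; check Q = 4821
Then remove 0.9255 M of J.
Step 3:
                    D           B           J
  I            0.2051      0.5783        5.99
  C          -0.03061    -0.06122     0.09182
  E            0.1745      0.5171       6.081
  solve Keq expr → x = 0.03061; check Q = 4821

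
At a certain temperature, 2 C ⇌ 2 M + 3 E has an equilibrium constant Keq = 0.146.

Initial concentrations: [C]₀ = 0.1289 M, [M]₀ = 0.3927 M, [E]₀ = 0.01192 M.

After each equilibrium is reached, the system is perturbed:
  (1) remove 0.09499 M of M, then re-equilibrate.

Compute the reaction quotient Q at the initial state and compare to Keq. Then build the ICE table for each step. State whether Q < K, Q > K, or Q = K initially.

Q₀ = 1.5720e-05; Q < K (proceeds forward)

Q₀ = 1.5720e-05 vs Keq = 0.146 ⇒ Q<K, forward
Step 1:
                  C         M         E
  Initial    0.1289    0.3927   0.01192
  Change   -0.07509   0.07509    0.1126
  Equil     0.05381    0.4678    0.1246
  solve Keq expr → x = 0.03754; check Q = 0.146
Then remove 0.09499 M of M.
Step 2:
                  C         M         E
  Initial   0.05381    0.3728    0.1246
  Change  -0.005706  0.005706  0.008559
  Equil     0.04811    0.3785    0.1331
  solve Keq expr → x = 0.002853; check Q = 0.146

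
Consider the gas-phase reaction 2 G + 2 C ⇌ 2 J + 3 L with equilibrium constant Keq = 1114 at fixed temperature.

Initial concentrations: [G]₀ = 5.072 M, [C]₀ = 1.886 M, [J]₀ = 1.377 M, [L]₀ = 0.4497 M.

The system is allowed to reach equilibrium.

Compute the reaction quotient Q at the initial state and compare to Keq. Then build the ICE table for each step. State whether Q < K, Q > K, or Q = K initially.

Q₀ = 0.001884 vs Keq = 1114 ⇒ Q<K, forward
Step 1:
                    G           C           J           L
  init          5.072       1.886       1.377      0.4497
  Δ            -1.737      -1.737       1.737       2.605
  eq            3.335      0.1493       3.114       3.055
  solve Keq expr → x = 0.8683; check Q = 1114

Q₀ = 0.001884; Q < K (proceeds forward)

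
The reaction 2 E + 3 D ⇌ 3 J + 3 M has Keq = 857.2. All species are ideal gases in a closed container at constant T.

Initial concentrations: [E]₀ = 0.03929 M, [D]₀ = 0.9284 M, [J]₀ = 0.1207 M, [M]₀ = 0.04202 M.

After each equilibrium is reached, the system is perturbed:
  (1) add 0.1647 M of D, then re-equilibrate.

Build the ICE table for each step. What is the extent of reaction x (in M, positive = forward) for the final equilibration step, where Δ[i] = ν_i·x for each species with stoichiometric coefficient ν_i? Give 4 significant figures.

x = 1.1705e-05 M

Q₀ = 1.0561e-04 vs Keq = 857.2 ⇒ Q<K, forward
Step 1:
                    E           D           J           M
  I           0.03929      0.9284      0.1207     0.04202
  C          -0.03919    -0.05878     0.05878     0.05878
  E        1.0249e-04      0.8696      0.1795      0.1008
  solve Keq expr → x = 0.01959; check Q = 857.2
Then add 0.1647 M of D.
Step 2:
                    E           D           J           M
  I        1.0249e-04       1.034      0.1795      0.1008
  C       -2.3410e-05 -3.5115e-05  3.5115e-05  3.5115e-05
  E        7.9083e-05       1.034      0.1795      0.1008
  solve Keq expr → x = 1.1705e-05; check Q = 857.2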